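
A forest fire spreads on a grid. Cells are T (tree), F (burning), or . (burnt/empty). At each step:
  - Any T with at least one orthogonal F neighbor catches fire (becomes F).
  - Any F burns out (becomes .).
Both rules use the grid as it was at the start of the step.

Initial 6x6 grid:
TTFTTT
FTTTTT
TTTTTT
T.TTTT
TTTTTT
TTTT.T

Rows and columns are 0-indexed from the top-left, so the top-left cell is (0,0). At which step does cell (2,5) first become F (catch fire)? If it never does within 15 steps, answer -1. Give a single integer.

Step 1: cell (2,5)='T' (+6 fires, +2 burnt)
Step 2: cell (2,5)='T' (+5 fires, +6 burnt)
Step 3: cell (2,5)='T' (+5 fires, +5 burnt)
Step 4: cell (2,5)='T' (+6 fires, +5 burnt)
Step 5: cell (2,5)='F' (+5 fires, +6 burnt)
  -> target ignites at step 5
Step 6: cell (2,5)='.' (+3 fires, +5 burnt)
Step 7: cell (2,5)='.' (+1 fires, +3 burnt)
Step 8: cell (2,5)='.' (+1 fires, +1 burnt)
Step 9: cell (2,5)='.' (+0 fires, +1 burnt)
  fire out at step 9

5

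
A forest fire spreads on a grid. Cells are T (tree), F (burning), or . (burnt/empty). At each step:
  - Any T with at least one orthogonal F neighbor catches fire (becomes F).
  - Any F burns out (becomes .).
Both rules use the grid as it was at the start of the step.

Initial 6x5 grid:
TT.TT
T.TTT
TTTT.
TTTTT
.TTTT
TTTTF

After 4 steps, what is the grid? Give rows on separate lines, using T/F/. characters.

Step 1: 2 trees catch fire, 1 burn out
  TT.TT
  T.TTT
  TTTT.
  TTTTT
  .TTTF
  TTTF.
Step 2: 3 trees catch fire, 2 burn out
  TT.TT
  T.TTT
  TTTT.
  TTTTF
  .TTF.
  TTF..
Step 3: 3 trees catch fire, 3 burn out
  TT.TT
  T.TTT
  TTTT.
  TTTF.
  .TF..
  TF...
Step 4: 4 trees catch fire, 3 burn out
  TT.TT
  T.TTT
  TTTF.
  TTF..
  .F...
  F....

TT.TT
T.TTT
TTTF.
TTF..
.F...
F....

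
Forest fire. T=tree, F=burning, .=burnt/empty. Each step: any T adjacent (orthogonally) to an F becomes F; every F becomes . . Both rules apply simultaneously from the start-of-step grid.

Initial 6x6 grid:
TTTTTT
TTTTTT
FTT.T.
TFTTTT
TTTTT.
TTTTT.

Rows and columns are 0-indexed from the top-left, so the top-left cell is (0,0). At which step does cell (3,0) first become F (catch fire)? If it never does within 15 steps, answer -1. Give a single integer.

Step 1: cell (3,0)='F' (+5 fires, +2 burnt)
  -> target ignites at step 1
Step 2: cell (3,0)='.' (+7 fires, +5 burnt)
Step 3: cell (3,0)='.' (+6 fires, +7 burnt)
Step 4: cell (3,0)='.' (+6 fires, +6 burnt)
Step 5: cell (3,0)='.' (+3 fires, +6 burnt)
Step 6: cell (3,0)='.' (+2 fires, +3 burnt)
Step 7: cell (3,0)='.' (+1 fires, +2 burnt)
Step 8: cell (3,0)='.' (+0 fires, +1 burnt)
  fire out at step 8

1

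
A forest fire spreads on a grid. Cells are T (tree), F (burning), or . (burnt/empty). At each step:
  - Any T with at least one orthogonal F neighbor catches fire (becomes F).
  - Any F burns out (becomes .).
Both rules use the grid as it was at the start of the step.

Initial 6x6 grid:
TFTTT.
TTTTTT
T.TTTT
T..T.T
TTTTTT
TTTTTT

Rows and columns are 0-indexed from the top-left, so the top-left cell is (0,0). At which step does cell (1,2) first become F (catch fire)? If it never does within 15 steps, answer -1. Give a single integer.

Step 1: cell (1,2)='T' (+3 fires, +1 burnt)
Step 2: cell (1,2)='F' (+3 fires, +3 burnt)
  -> target ignites at step 2
Step 3: cell (1,2)='.' (+4 fires, +3 burnt)
Step 4: cell (1,2)='.' (+3 fires, +4 burnt)
Step 5: cell (1,2)='.' (+4 fires, +3 burnt)
Step 6: cell (1,2)='.' (+4 fires, +4 burnt)
Step 7: cell (1,2)='.' (+5 fires, +4 burnt)
Step 8: cell (1,2)='.' (+3 fires, +5 burnt)
Step 9: cell (1,2)='.' (+1 fires, +3 burnt)
Step 10: cell (1,2)='.' (+0 fires, +1 burnt)
  fire out at step 10

2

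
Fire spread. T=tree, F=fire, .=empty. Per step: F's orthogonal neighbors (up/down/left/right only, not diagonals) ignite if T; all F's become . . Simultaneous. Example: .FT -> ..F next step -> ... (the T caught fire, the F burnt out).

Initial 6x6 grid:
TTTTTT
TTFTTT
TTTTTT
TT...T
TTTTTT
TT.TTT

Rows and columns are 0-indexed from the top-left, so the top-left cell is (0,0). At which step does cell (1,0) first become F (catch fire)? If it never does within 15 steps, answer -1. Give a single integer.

Step 1: cell (1,0)='T' (+4 fires, +1 burnt)
Step 2: cell (1,0)='F' (+6 fires, +4 burnt)
  -> target ignites at step 2
Step 3: cell (1,0)='.' (+6 fires, +6 burnt)
Step 4: cell (1,0)='.' (+4 fires, +6 burnt)
Step 5: cell (1,0)='.' (+4 fires, +4 burnt)
Step 6: cell (1,0)='.' (+3 fires, +4 burnt)
Step 7: cell (1,0)='.' (+3 fires, +3 burnt)
Step 8: cell (1,0)='.' (+1 fires, +3 burnt)
Step 9: cell (1,0)='.' (+0 fires, +1 burnt)
  fire out at step 9

2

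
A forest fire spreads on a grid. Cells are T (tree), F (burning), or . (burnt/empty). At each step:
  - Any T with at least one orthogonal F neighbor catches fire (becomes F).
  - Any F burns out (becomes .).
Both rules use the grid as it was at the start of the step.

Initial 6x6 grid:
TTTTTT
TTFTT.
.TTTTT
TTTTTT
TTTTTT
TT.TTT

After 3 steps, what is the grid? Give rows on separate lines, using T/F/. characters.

Step 1: 4 trees catch fire, 1 burn out
  TTFTTT
  TF.FT.
  .TFTTT
  TTTTTT
  TTTTTT
  TT.TTT
Step 2: 7 trees catch fire, 4 burn out
  TF.FTT
  F...F.
  .F.FTT
  TTFTTT
  TTTTTT
  TT.TTT
Step 3: 6 trees catch fire, 7 burn out
  F...FT
  ......
  ....FT
  TF.FTT
  TTFTTT
  TT.TTT

F...FT
......
....FT
TF.FTT
TTFTTT
TT.TTT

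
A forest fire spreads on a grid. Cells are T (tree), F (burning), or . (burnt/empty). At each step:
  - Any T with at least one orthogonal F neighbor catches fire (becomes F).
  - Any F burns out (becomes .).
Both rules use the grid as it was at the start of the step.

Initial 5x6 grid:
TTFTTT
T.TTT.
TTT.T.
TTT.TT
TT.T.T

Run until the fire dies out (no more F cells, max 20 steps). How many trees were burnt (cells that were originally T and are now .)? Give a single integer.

Answer: 21

Derivation:
Step 1: +3 fires, +1 burnt (F count now 3)
Step 2: +4 fires, +3 burnt (F count now 4)
Step 3: +5 fires, +4 burnt (F count now 5)
Step 4: +3 fires, +5 burnt (F count now 3)
Step 5: +3 fires, +3 burnt (F count now 3)
Step 6: +2 fires, +3 burnt (F count now 2)
Step 7: +1 fires, +2 burnt (F count now 1)
Step 8: +0 fires, +1 burnt (F count now 0)
Fire out after step 8
Initially T: 22, now '.': 29
Total burnt (originally-T cells now '.'): 21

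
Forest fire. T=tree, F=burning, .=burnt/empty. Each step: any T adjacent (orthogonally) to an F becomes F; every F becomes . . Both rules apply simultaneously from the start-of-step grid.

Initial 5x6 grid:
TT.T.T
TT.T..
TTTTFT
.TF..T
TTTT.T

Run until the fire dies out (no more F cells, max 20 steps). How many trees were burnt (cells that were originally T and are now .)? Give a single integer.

Step 1: +5 fires, +2 burnt (F count now 5)
Step 2: +5 fires, +5 burnt (F count now 5)
Step 3: +5 fires, +5 burnt (F count now 5)
Step 4: +2 fires, +5 burnt (F count now 2)
Step 5: +1 fires, +2 burnt (F count now 1)
Step 6: +0 fires, +1 burnt (F count now 0)
Fire out after step 6
Initially T: 19, now '.': 29
Total burnt (originally-T cells now '.'): 18

Answer: 18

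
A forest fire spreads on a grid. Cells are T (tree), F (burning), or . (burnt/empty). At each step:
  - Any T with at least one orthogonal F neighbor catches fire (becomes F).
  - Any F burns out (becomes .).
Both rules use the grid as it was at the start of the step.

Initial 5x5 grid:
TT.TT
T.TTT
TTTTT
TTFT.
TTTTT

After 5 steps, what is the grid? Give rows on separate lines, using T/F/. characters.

Step 1: 4 trees catch fire, 1 burn out
  TT.TT
  T.TTT
  TTFTT
  TF.F.
  TTFTT
Step 2: 6 trees catch fire, 4 burn out
  TT.TT
  T.FTT
  TF.FT
  F....
  TF.FT
Step 3: 5 trees catch fire, 6 burn out
  TT.TT
  T..FT
  F...F
  .....
  F...F
Step 4: 3 trees catch fire, 5 burn out
  TT.FT
  F...F
  .....
  .....
  .....
Step 5: 2 trees catch fire, 3 burn out
  FT..F
  .....
  .....
  .....
  .....

FT..F
.....
.....
.....
.....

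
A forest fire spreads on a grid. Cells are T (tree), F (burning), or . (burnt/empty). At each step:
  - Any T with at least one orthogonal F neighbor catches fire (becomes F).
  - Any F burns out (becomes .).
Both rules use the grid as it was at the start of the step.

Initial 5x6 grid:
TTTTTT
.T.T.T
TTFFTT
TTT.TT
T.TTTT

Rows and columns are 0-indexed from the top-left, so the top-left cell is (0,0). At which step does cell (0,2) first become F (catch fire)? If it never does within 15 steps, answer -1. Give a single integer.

Step 1: cell (0,2)='T' (+4 fires, +2 burnt)
Step 2: cell (0,2)='T' (+7 fires, +4 burnt)
Step 3: cell (0,2)='F' (+8 fires, +7 burnt)
  -> target ignites at step 3
Step 4: cell (0,2)='.' (+4 fires, +8 burnt)
Step 5: cell (0,2)='.' (+0 fires, +4 burnt)
  fire out at step 5

3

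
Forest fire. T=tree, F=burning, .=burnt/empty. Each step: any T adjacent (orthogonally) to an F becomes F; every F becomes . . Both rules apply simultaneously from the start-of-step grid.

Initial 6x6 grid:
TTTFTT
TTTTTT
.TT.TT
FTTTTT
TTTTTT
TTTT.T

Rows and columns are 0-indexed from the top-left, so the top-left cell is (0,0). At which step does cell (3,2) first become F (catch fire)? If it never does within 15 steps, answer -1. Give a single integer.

Step 1: cell (3,2)='T' (+5 fires, +2 burnt)
Step 2: cell (3,2)='F' (+8 fires, +5 burnt)
  -> target ignites at step 2
Step 3: cell (3,2)='.' (+8 fires, +8 burnt)
Step 4: cell (3,2)='.' (+5 fires, +8 burnt)
Step 5: cell (3,2)='.' (+3 fires, +5 burnt)
Step 6: cell (3,2)='.' (+1 fires, +3 burnt)
Step 7: cell (3,2)='.' (+1 fires, +1 burnt)
Step 8: cell (3,2)='.' (+0 fires, +1 burnt)
  fire out at step 8

2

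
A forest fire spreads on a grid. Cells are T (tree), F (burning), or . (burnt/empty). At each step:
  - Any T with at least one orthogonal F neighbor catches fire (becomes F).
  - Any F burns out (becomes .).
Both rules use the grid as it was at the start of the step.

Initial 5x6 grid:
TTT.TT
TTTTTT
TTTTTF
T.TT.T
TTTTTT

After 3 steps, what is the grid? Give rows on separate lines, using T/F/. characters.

Step 1: 3 trees catch fire, 1 burn out
  TTT.TT
  TTTTTF
  TTTTF.
  T.TT.F
  TTTTTT
Step 2: 4 trees catch fire, 3 burn out
  TTT.TF
  TTTTF.
  TTTF..
  T.TT..
  TTTTTF
Step 3: 5 trees catch fire, 4 burn out
  TTT.F.
  TTTF..
  TTF...
  T.TF..
  TTTTF.

TTT.F.
TTTF..
TTF...
T.TF..
TTTTF.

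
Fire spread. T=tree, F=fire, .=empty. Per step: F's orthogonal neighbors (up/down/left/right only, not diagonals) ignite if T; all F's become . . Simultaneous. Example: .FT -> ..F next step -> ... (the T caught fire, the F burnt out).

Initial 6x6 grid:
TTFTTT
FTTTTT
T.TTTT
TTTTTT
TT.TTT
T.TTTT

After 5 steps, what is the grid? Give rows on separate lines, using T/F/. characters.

Step 1: 6 trees catch fire, 2 burn out
  FF.FTT
  .FFTTT
  F.TTTT
  TTTTTT
  TT.TTT
  T.TTTT
Step 2: 4 trees catch fire, 6 burn out
  ....FT
  ...FTT
  ..FTTT
  FTTTTT
  TT.TTT
  T.TTTT
Step 3: 6 trees catch fire, 4 burn out
  .....F
  ....FT
  ...FTT
  .FFTTT
  FT.TTT
  T.TTTT
Step 4: 5 trees catch fire, 6 burn out
  ......
  .....F
  ....FT
  ...FTT
  .F.TTT
  F.TTTT
Step 5: 3 trees catch fire, 5 burn out
  ......
  ......
  .....F
  ....FT
  ...FTT
  ..TTTT

......
......
.....F
....FT
...FTT
..TTTT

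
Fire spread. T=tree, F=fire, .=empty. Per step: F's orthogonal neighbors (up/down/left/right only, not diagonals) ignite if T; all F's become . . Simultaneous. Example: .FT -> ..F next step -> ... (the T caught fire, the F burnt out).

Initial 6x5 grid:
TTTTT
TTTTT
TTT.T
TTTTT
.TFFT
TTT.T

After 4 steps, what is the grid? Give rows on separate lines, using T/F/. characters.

Step 1: 5 trees catch fire, 2 burn out
  TTTTT
  TTTTT
  TTT.T
  TTFFT
  .F..F
  TTF.T
Step 2: 5 trees catch fire, 5 burn out
  TTTTT
  TTTTT
  TTF.T
  TF..F
  .....
  TF..F
Step 3: 5 trees catch fire, 5 burn out
  TTTTT
  TTFTT
  TF..F
  F....
  .....
  F....
Step 4: 5 trees catch fire, 5 burn out
  TTFTT
  TF.FF
  F....
  .....
  .....
  .....

TTFTT
TF.FF
F....
.....
.....
.....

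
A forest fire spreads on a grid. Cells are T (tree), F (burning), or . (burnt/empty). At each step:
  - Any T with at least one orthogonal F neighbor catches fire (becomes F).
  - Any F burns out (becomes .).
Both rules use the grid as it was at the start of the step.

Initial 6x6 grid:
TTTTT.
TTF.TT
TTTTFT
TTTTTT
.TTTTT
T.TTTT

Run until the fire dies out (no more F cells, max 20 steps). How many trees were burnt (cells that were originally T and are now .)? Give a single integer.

Step 1: +7 fires, +2 burnt (F count now 7)
Step 2: +10 fires, +7 burnt (F count now 10)
Step 3: +7 fires, +10 burnt (F count now 7)
Step 4: +5 fires, +7 burnt (F count now 5)
Step 5: +0 fires, +5 burnt (F count now 0)
Fire out after step 5
Initially T: 30, now '.': 35
Total burnt (originally-T cells now '.'): 29

Answer: 29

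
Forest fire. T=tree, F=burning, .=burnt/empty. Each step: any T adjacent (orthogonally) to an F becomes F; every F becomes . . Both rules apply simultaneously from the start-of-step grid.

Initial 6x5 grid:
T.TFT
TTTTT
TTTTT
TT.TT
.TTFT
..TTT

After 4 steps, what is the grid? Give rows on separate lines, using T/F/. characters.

Step 1: 7 trees catch fire, 2 burn out
  T.F.F
  TTTFT
  TTTTT
  TT.FT
  .TF.F
  ..TFT
Step 2: 7 trees catch fire, 7 burn out
  T....
  TTF.F
  TTTFT
  TT..F
  .F...
  ..F.F
Step 3: 4 trees catch fire, 7 burn out
  T....
  TF...
  TTF.F
  TF...
  .....
  .....
Step 4: 3 trees catch fire, 4 burn out
  T....
  F....
  TF...
  F....
  .....
  .....

T....
F....
TF...
F....
.....
.....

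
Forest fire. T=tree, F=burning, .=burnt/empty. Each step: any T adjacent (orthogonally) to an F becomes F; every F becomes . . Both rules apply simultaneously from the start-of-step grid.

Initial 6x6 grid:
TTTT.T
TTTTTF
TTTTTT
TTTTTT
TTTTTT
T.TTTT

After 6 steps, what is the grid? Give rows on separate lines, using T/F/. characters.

Step 1: 3 trees catch fire, 1 burn out
  TTTT.F
  TTTTF.
  TTTTTF
  TTTTTT
  TTTTTT
  T.TTTT
Step 2: 3 trees catch fire, 3 burn out
  TTTT..
  TTTF..
  TTTTF.
  TTTTTF
  TTTTTT
  T.TTTT
Step 3: 5 trees catch fire, 3 burn out
  TTTF..
  TTF...
  TTTF..
  TTTTF.
  TTTTTF
  T.TTTT
Step 4: 6 trees catch fire, 5 burn out
  TTF...
  TF....
  TTF...
  TTTF..
  TTTTF.
  T.TTTF
Step 5: 6 trees catch fire, 6 burn out
  TF....
  F.....
  TF....
  TTF...
  TTTF..
  T.TTF.
Step 6: 5 trees catch fire, 6 burn out
  F.....
  ......
  F.....
  TF....
  TTF...
  T.TF..

F.....
......
F.....
TF....
TTF...
T.TF..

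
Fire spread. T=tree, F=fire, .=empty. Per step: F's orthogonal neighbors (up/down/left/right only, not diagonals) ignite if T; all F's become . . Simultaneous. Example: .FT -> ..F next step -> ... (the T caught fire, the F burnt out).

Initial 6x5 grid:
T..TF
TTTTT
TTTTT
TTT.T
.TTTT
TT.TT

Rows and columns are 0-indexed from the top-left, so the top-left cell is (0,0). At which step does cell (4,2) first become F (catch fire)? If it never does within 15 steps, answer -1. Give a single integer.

Step 1: cell (4,2)='T' (+2 fires, +1 burnt)
Step 2: cell (4,2)='T' (+2 fires, +2 burnt)
Step 3: cell (4,2)='T' (+3 fires, +2 burnt)
Step 4: cell (4,2)='T' (+3 fires, +3 burnt)
Step 5: cell (4,2)='T' (+5 fires, +3 burnt)
Step 6: cell (4,2)='F' (+5 fires, +5 burnt)
  -> target ignites at step 6
Step 7: cell (4,2)='.' (+2 fires, +5 burnt)
Step 8: cell (4,2)='.' (+1 fires, +2 burnt)
Step 9: cell (4,2)='.' (+1 fires, +1 burnt)
Step 10: cell (4,2)='.' (+0 fires, +1 burnt)
  fire out at step 10

6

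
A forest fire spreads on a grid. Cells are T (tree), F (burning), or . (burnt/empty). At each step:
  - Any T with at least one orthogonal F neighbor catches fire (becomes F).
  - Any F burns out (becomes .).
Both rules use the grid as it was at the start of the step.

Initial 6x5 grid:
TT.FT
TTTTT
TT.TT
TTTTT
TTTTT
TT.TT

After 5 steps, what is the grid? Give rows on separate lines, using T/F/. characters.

Step 1: 2 trees catch fire, 1 burn out
  TT..F
  TTTFT
  TT.TT
  TTTTT
  TTTTT
  TT.TT
Step 2: 3 trees catch fire, 2 burn out
  TT...
  TTF.F
  TT.FT
  TTTTT
  TTTTT
  TT.TT
Step 3: 3 trees catch fire, 3 burn out
  TT...
  TF...
  TT..F
  TTTFT
  TTTTT
  TT.TT
Step 4: 6 trees catch fire, 3 burn out
  TF...
  F....
  TF...
  TTF.F
  TTTFT
  TT.TT
Step 5: 6 trees catch fire, 6 burn out
  F....
  .....
  F....
  TF...
  TTF.F
  TT.FT

F....
.....
F....
TF...
TTF.F
TT.FT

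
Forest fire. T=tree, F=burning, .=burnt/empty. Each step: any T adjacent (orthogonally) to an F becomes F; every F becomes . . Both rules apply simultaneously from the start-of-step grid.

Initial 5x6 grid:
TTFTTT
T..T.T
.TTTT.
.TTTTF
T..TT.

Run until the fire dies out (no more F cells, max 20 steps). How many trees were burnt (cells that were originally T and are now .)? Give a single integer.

Step 1: +3 fires, +2 burnt (F count now 3)
Step 2: +6 fires, +3 burnt (F count now 6)
Step 3: +5 fires, +6 burnt (F count now 5)
Step 4: +3 fires, +5 burnt (F count now 3)
Step 5: +1 fires, +3 burnt (F count now 1)
Step 6: +0 fires, +1 burnt (F count now 0)
Fire out after step 6
Initially T: 19, now '.': 29
Total burnt (originally-T cells now '.'): 18

Answer: 18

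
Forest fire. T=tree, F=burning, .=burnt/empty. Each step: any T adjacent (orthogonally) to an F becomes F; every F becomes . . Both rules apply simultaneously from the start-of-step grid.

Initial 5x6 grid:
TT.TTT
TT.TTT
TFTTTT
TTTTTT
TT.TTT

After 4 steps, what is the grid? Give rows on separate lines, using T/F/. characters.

Step 1: 4 trees catch fire, 1 burn out
  TT.TTT
  TF.TTT
  F.FTTT
  TFTTTT
  TT.TTT
Step 2: 6 trees catch fire, 4 burn out
  TF.TTT
  F..TTT
  ...FTT
  F.FTTT
  TF.TTT
Step 3: 5 trees catch fire, 6 burn out
  F..TTT
  ...FTT
  ....FT
  ...FTT
  F..TTT
Step 4: 5 trees catch fire, 5 burn out
  ...FTT
  ....FT
  .....F
  ....FT
  ...FTT

...FTT
....FT
.....F
....FT
...FTT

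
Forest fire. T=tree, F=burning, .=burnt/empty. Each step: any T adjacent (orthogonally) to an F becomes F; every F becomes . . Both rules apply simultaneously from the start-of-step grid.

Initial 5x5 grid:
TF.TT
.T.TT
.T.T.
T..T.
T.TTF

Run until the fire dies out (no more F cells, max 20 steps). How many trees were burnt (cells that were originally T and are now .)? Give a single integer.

Answer: 11

Derivation:
Step 1: +3 fires, +2 burnt (F count now 3)
Step 2: +3 fires, +3 burnt (F count now 3)
Step 3: +1 fires, +3 burnt (F count now 1)
Step 4: +1 fires, +1 burnt (F count now 1)
Step 5: +2 fires, +1 burnt (F count now 2)
Step 6: +1 fires, +2 burnt (F count now 1)
Step 7: +0 fires, +1 burnt (F count now 0)
Fire out after step 7
Initially T: 13, now '.': 23
Total burnt (originally-T cells now '.'): 11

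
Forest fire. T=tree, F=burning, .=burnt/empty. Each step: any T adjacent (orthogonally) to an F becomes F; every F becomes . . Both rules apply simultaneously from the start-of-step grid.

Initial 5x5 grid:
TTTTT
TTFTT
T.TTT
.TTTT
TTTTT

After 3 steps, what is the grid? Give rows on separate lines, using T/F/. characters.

Step 1: 4 trees catch fire, 1 burn out
  TTFTT
  TF.FT
  T.FTT
  .TTTT
  TTTTT
Step 2: 6 trees catch fire, 4 burn out
  TF.FT
  F...F
  T..FT
  .TFTT
  TTTTT
Step 3: 7 trees catch fire, 6 burn out
  F...F
  .....
  F...F
  .F.FT
  TTFTT

F...F
.....
F...F
.F.FT
TTFTT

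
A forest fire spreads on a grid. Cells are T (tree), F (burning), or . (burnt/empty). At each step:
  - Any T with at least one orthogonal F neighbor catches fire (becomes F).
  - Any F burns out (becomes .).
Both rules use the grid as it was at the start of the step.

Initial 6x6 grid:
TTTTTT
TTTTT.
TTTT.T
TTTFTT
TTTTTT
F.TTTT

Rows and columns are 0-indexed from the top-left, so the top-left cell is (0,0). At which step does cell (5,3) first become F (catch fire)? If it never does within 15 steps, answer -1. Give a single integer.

Step 1: cell (5,3)='T' (+5 fires, +2 burnt)
Step 2: cell (5,3)='F' (+9 fires, +5 burnt)
  -> target ignites at step 2
Step 3: cell (5,3)='.' (+9 fires, +9 burnt)
Step 4: cell (5,3)='.' (+5 fires, +9 burnt)
Step 5: cell (5,3)='.' (+3 fires, +5 burnt)
Step 6: cell (5,3)='.' (+0 fires, +3 burnt)
  fire out at step 6

2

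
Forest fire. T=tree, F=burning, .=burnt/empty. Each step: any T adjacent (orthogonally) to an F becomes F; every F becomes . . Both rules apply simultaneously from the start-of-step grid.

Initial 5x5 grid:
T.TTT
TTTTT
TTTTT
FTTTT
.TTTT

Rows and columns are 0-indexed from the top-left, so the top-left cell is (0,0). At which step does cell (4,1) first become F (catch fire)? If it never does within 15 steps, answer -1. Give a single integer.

Step 1: cell (4,1)='T' (+2 fires, +1 burnt)
Step 2: cell (4,1)='F' (+4 fires, +2 burnt)
  -> target ignites at step 2
Step 3: cell (4,1)='.' (+5 fires, +4 burnt)
Step 4: cell (4,1)='.' (+4 fires, +5 burnt)
Step 5: cell (4,1)='.' (+4 fires, +4 burnt)
Step 6: cell (4,1)='.' (+2 fires, +4 burnt)
Step 7: cell (4,1)='.' (+1 fires, +2 burnt)
Step 8: cell (4,1)='.' (+0 fires, +1 burnt)
  fire out at step 8

2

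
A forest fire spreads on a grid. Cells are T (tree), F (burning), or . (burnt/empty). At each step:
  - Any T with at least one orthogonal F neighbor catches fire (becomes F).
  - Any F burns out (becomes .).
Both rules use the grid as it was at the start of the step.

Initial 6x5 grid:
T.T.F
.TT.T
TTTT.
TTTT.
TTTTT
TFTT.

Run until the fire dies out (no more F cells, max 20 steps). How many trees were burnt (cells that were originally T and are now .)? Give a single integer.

Step 1: +4 fires, +2 burnt (F count now 4)
Step 2: +4 fires, +4 burnt (F count now 4)
Step 3: +4 fires, +4 burnt (F count now 4)
Step 4: +5 fires, +4 burnt (F count now 5)
Step 5: +2 fires, +5 burnt (F count now 2)
Step 6: +1 fires, +2 burnt (F count now 1)
Step 7: +0 fires, +1 burnt (F count now 0)
Fire out after step 7
Initially T: 21, now '.': 29
Total burnt (originally-T cells now '.'): 20

Answer: 20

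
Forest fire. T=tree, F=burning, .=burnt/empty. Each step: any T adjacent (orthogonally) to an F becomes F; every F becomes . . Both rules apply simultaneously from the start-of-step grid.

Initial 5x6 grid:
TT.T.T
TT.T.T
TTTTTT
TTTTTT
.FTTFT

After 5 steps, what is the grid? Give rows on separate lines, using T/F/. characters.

Step 1: 5 trees catch fire, 2 burn out
  TT.T.T
  TT.T.T
  TTTTTT
  TFTTFT
  ..FF.F
Step 2: 6 trees catch fire, 5 burn out
  TT.T.T
  TT.T.T
  TFTTFT
  F.FF.F
  ......
Step 3: 5 trees catch fire, 6 burn out
  TT.T.T
  TF.T.T
  F.FF.F
  ......
  ......
Step 4: 4 trees catch fire, 5 burn out
  TF.T.T
  F..F.F
  ......
  ......
  ......
Step 5: 3 trees catch fire, 4 burn out
  F..F.F
  ......
  ......
  ......
  ......

F..F.F
......
......
......
......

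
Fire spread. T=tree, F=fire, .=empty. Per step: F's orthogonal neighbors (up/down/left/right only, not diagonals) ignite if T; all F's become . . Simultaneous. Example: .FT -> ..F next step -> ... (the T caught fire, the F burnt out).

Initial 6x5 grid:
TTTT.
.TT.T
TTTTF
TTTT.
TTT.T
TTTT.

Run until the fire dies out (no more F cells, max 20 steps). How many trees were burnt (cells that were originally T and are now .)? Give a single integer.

Step 1: +2 fires, +1 burnt (F count now 2)
Step 2: +2 fires, +2 burnt (F count now 2)
Step 3: +3 fires, +2 burnt (F count now 3)
Step 4: +5 fires, +3 burnt (F count now 5)
Step 5: +5 fires, +5 burnt (F count now 5)
Step 6: +4 fires, +5 burnt (F count now 4)
Step 7: +1 fires, +4 burnt (F count now 1)
Step 8: +0 fires, +1 burnt (F count now 0)
Fire out after step 8
Initially T: 23, now '.': 29
Total burnt (originally-T cells now '.'): 22

Answer: 22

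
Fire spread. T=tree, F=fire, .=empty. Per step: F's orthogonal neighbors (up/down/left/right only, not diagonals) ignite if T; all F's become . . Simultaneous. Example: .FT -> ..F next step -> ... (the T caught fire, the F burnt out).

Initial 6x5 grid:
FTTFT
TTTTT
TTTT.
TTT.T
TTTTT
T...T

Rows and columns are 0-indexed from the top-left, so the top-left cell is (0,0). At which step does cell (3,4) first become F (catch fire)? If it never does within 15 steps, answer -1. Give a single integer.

Step 1: cell (3,4)='T' (+5 fires, +2 burnt)
Step 2: cell (3,4)='T' (+5 fires, +5 burnt)
Step 3: cell (3,4)='T' (+3 fires, +5 burnt)
Step 4: cell (3,4)='T' (+3 fires, +3 burnt)
Step 5: cell (3,4)='T' (+3 fires, +3 burnt)
Step 6: cell (3,4)='T' (+1 fires, +3 burnt)
Step 7: cell (3,4)='T' (+1 fires, +1 burnt)
Step 8: cell (3,4)='F' (+2 fires, +1 burnt)
  -> target ignites at step 8
Step 9: cell (3,4)='.' (+0 fires, +2 burnt)
  fire out at step 9

8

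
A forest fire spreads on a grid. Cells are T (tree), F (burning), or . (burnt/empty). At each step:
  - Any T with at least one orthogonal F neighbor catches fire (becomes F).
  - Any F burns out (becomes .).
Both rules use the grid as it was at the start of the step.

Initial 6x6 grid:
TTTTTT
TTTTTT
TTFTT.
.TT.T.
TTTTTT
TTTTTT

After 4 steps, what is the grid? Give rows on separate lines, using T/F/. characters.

Step 1: 4 trees catch fire, 1 burn out
  TTTTTT
  TTFTTT
  TF.FT.
  .TF.T.
  TTTTTT
  TTTTTT
Step 2: 7 trees catch fire, 4 burn out
  TTFTTT
  TF.FTT
  F...F.
  .F..T.
  TTFTTT
  TTTTTT
Step 3: 8 trees catch fire, 7 burn out
  TF.FTT
  F...FT
  ......
  ....F.
  TF.FTT
  TTFTTT
Step 4: 7 trees catch fire, 8 burn out
  F...FT
  .....F
  ......
  ......
  F...FT
  TF.FTT

F...FT
.....F
......
......
F...FT
TF.FTT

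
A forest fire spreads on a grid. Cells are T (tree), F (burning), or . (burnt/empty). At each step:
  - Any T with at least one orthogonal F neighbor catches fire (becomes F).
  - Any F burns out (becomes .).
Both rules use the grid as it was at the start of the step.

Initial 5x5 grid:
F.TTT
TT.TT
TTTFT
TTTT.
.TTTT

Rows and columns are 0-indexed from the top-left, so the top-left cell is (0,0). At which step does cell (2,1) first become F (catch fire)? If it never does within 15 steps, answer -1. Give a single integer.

Step 1: cell (2,1)='T' (+5 fires, +2 burnt)
Step 2: cell (2,1)='F' (+7 fires, +5 burnt)
  -> target ignites at step 2
Step 3: cell (2,1)='.' (+6 fires, +7 burnt)
Step 4: cell (2,1)='.' (+1 fires, +6 burnt)
Step 5: cell (2,1)='.' (+0 fires, +1 burnt)
  fire out at step 5

2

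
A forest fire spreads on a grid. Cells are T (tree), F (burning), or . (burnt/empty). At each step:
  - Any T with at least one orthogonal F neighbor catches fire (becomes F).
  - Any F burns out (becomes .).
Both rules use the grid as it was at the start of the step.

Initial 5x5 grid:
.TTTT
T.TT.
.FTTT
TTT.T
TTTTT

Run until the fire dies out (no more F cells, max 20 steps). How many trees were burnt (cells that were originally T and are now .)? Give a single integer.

Answer: 18

Derivation:
Step 1: +2 fires, +1 burnt (F count now 2)
Step 2: +5 fires, +2 burnt (F count now 5)
Step 3: +5 fires, +5 burnt (F count now 5)
Step 4: +4 fires, +5 burnt (F count now 4)
Step 5: +2 fires, +4 burnt (F count now 2)
Step 6: +0 fires, +2 burnt (F count now 0)
Fire out after step 6
Initially T: 19, now '.': 24
Total burnt (originally-T cells now '.'): 18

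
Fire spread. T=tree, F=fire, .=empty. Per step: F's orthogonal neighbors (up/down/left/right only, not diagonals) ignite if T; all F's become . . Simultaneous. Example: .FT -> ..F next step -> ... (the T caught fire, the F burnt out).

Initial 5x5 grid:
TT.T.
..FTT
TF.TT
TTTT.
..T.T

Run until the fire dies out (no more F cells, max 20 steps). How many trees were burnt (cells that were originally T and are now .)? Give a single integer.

Step 1: +3 fires, +2 burnt (F count now 3)
Step 2: +5 fires, +3 burnt (F count now 5)
Step 3: +3 fires, +5 burnt (F count now 3)
Step 4: +0 fires, +3 burnt (F count now 0)
Fire out after step 4
Initially T: 14, now '.': 22
Total burnt (originally-T cells now '.'): 11

Answer: 11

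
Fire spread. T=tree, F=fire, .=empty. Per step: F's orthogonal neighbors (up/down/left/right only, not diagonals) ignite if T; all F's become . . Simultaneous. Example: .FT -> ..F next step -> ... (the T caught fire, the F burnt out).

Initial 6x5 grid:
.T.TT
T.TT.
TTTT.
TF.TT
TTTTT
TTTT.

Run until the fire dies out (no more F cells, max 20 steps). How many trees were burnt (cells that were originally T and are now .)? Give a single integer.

Answer: 21

Derivation:
Step 1: +3 fires, +1 burnt (F count now 3)
Step 2: +5 fires, +3 burnt (F count now 5)
Step 3: +6 fires, +5 burnt (F count now 6)
Step 4: +4 fires, +6 burnt (F count now 4)
Step 5: +2 fires, +4 burnt (F count now 2)
Step 6: +1 fires, +2 burnt (F count now 1)
Step 7: +0 fires, +1 burnt (F count now 0)
Fire out after step 7
Initially T: 22, now '.': 29
Total burnt (originally-T cells now '.'): 21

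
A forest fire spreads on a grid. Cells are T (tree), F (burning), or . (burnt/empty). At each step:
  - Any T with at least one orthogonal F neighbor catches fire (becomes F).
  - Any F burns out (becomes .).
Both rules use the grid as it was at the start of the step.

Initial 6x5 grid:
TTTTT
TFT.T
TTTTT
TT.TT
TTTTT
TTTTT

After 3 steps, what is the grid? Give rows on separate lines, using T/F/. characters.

Step 1: 4 trees catch fire, 1 burn out
  TFTTT
  F.F.T
  TFTTT
  TT.TT
  TTTTT
  TTTTT
Step 2: 5 trees catch fire, 4 burn out
  F.FTT
  ....T
  F.FTT
  TF.TT
  TTTTT
  TTTTT
Step 3: 4 trees catch fire, 5 burn out
  ...FT
  ....T
  ...FT
  F..TT
  TFTTT
  TTTTT

...FT
....T
...FT
F..TT
TFTTT
TTTTT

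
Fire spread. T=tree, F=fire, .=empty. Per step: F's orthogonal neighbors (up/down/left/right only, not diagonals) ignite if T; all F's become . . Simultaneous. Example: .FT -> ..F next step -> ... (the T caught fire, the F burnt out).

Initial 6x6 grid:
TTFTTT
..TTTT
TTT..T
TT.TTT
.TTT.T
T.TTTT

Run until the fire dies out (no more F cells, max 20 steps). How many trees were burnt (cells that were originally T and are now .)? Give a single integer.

Answer: 26

Derivation:
Step 1: +3 fires, +1 burnt (F count now 3)
Step 2: +4 fires, +3 burnt (F count now 4)
Step 3: +3 fires, +4 burnt (F count now 3)
Step 4: +3 fires, +3 burnt (F count now 3)
Step 5: +3 fires, +3 burnt (F count now 3)
Step 6: +2 fires, +3 burnt (F count now 2)
Step 7: +4 fires, +2 burnt (F count now 4)
Step 8: +3 fires, +4 burnt (F count now 3)
Step 9: +1 fires, +3 burnt (F count now 1)
Step 10: +0 fires, +1 burnt (F count now 0)
Fire out after step 10
Initially T: 27, now '.': 35
Total burnt (originally-T cells now '.'): 26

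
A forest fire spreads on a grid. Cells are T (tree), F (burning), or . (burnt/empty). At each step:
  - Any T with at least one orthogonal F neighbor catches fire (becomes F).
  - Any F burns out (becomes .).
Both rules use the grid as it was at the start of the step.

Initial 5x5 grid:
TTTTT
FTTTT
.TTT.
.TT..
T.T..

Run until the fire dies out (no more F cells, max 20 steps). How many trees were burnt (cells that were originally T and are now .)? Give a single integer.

Answer: 15

Derivation:
Step 1: +2 fires, +1 burnt (F count now 2)
Step 2: +3 fires, +2 burnt (F count now 3)
Step 3: +4 fires, +3 burnt (F count now 4)
Step 4: +4 fires, +4 burnt (F count now 4)
Step 5: +2 fires, +4 burnt (F count now 2)
Step 6: +0 fires, +2 burnt (F count now 0)
Fire out after step 6
Initially T: 16, now '.': 24
Total burnt (originally-T cells now '.'): 15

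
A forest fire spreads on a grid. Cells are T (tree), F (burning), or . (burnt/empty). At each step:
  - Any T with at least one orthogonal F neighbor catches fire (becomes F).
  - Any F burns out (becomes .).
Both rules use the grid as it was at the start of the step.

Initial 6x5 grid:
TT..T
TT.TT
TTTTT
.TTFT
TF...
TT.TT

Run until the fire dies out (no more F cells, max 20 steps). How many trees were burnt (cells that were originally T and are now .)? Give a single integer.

Answer: 18

Derivation:
Step 1: +6 fires, +2 burnt (F count now 6)
Step 2: +5 fires, +6 burnt (F count now 5)
Step 3: +3 fires, +5 burnt (F count now 3)
Step 4: +3 fires, +3 burnt (F count now 3)
Step 5: +1 fires, +3 burnt (F count now 1)
Step 6: +0 fires, +1 burnt (F count now 0)
Fire out after step 6
Initially T: 20, now '.': 28
Total burnt (originally-T cells now '.'): 18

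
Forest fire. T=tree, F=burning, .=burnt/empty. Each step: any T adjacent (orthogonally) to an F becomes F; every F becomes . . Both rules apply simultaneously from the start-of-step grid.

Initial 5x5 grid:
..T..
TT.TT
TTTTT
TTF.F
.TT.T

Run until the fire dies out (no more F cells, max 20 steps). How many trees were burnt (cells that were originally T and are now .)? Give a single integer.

Answer: 14

Derivation:
Step 1: +5 fires, +2 burnt (F count now 5)
Step 2: +5 fires, +5 burnt (F count now 5)
Step 3: +3 fires, +5 burnt (F count now 3)
Step 4: +1 fires, +3 burnt (F count now 1)
Step 5: +0 fires, +1 burnt (F count now 0)
Fire out after step 5
Initially T: 15, now '.': 24
Total burnt (originally-T cells now '.'): 14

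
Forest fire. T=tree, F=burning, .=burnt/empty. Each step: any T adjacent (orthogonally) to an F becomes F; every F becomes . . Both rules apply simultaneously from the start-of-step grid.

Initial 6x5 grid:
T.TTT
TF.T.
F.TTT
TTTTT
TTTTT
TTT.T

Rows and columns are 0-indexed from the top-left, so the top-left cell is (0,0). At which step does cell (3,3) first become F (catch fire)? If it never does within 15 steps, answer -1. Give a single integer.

Step 1: cell (3,3)='T' (+2 fires, +2 burnt)
Step 2: cell (3,3)='T' (+3 fires, +2 burnt)
Step 3: cell (3,3)='T' (+3 fires, +3 burnt)
Step 4: cell (3,3)='F' (+4 fires, +3 burnt)
  -> target ignites at step 4
Step 5: cell (3,3)='.' (+4 fires, +4 burnt)
Step 6: cell (3,3)='.' (+3 fires, +4 burnt)
Step 7: cell (3,3)='.' (+2 fires, +3 burnt)
Step 8: cell (3,3)='.' (+2 fires, +2 burnt)
Step 9: cell (3,3)='.' (+0 fires, +2 burnt)
  fire out at step 9

4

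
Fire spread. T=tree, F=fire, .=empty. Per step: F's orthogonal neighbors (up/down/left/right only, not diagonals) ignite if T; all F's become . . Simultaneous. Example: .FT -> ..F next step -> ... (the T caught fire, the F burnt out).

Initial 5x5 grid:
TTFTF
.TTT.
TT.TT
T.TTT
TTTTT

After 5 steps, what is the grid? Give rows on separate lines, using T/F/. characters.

Step 1: 3 trees catch fire, 2 burn out
  TF.F.
  .TFT.
  TT.TT
  T.TTT
  TTTTT
Step 2: 3 trees catch fire, 3 burn out
  F....
  .F.F.
  TT.TT
  T.TTT
  TTTTT
Step 3: 2 trees catch fire, 3 burn out
  .....
  .....
  TF.FT
  T.TTT
  TTTTT
Step 4: 3 trees catch fire, 2 burn out
  .....
  .....
  F...F
  T.TFT
  TTTTT
Step 5: 4 trees catch fire, 3 burn out
  .....
  .....
  .....
  F.F.F
  TTTFT

.....
.....
.....
F.F.F
TTTFT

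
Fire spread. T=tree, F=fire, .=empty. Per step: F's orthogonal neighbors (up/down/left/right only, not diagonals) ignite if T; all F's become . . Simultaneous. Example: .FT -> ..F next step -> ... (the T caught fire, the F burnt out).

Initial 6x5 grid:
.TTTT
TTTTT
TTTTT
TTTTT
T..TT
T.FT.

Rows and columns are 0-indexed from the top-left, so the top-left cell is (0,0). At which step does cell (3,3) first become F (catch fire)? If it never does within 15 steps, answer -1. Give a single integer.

Step 1: cell (3,3)='T' (+1 fires, +1 burnt)
Step 2: cell (3,3)='T' (+1 fires, +1 burnt)
Step 3: cell (3,3)='F' (+2 fires, +1 burnt)
  -> target ignites at step 3
Step 4: cell (3,3)='.' (+3 fires, +2 burnt)
Step 5: cell (3,3)='.' (+4 fires, +3 burnt)
Step 6: cell (3,3)='.' (+5 fires, +4 burnt)
Step 7: cell (3,3)='.' (+5 fires, +5 burnt)
Step 8: cell (3,3)='.' (+3 fires, +5 burnt)
Step 9: cell (3,3)='.' (+0 fires, +3 burnt)
  fire out at step 9

3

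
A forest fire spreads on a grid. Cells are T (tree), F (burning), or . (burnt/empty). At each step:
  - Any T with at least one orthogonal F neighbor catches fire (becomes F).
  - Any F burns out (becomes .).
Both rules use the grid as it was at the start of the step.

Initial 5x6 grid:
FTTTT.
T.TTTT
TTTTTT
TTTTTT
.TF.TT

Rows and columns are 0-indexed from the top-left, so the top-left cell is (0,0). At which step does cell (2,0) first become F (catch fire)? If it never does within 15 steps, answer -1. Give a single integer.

Step 1: cell (2,0)='T' (+4 fires, +2 burnt)
Step 2: cell (2,0)='F' (+5 fires, +4 burnt)
  -> target ignites at step 2
Step 3: cell (2,0)='.' (+6 fires, +5 burnt)
Step 4: cell (2,0)='.' (+5 fires, +6 burnt)
Step 5: cell (2,0)='.' (+3 fires, +5 burnt)
Step 6: cell (2,0)='.' (+1 fires, +3 burnt)
Step 7: cell (2,0)='.' (+0 fires, +1 burnt)
  fire out at step 7

2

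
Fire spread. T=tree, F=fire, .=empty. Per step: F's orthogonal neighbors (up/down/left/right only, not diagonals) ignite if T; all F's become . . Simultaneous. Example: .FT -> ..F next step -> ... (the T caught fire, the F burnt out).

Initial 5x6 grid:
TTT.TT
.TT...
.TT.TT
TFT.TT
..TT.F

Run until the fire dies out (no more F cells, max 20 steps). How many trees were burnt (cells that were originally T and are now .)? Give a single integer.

Step 1: +4 fires, +2 burnt (F count now 4)
Step 2: +5 fires, +4 burnt (F count now 5)
Step 3: +4 fires, +5 burnt (F count now 4)
Step 4: +2 fires, +4 burnt (F count now 2)
Step 5: +0 fires, +2 burnt (F count now 0)
Fire out after step 5
Initially T: 17, now '.': 28
Total burnt (originally-T cells now '.'): 15

Answer: 15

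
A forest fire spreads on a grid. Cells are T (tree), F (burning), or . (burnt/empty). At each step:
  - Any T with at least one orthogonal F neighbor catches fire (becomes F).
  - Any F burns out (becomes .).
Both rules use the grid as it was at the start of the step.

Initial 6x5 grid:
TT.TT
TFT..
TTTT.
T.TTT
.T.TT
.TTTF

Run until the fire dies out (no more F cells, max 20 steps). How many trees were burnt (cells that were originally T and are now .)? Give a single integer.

Step 1: +6 fires, +2 burnt (F count now 6)
Step 2: +6 fires, +6 burnt (F count now 6)
Step 3: +5 fires, +6 burnt (F count now 5)
Step 4: +1 fires, +5 burnt (F count now 1)
Step 5: +0 fires, +1 burnt (F count now 0)
Fire out after step 5
Initially T: 20, now '.': 28
Total burnt (originally-T cells now '.'): 18

Answer: 18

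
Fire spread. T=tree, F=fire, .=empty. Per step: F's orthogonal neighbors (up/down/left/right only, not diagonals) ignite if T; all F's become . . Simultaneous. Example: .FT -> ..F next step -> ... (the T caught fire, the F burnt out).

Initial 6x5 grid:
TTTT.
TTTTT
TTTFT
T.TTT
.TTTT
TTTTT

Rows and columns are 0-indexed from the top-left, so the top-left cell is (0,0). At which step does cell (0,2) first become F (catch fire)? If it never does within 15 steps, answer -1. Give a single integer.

Step 1: cell (0,2)='T' (+4 fires, +1 burnt)
Step 2: cell (0,2)='T' (+7 fires, +4 burnt)
Step 3: cell (0,2)='F' (+6 fires, +7 burnt)
  -> target ignites at step 3
Step 4: cell (0,2)='.' (+6 fires, +6 burnt)
Step 5: cell (0,2)='.' (+2 fires, +6 burnt)
Step 6: cell (0,2)='.' (+1 fires, +2 burnt)
Step 7: cell (0,2)='.' (+0 fires, +1 burnt)
  fire out at step 7

3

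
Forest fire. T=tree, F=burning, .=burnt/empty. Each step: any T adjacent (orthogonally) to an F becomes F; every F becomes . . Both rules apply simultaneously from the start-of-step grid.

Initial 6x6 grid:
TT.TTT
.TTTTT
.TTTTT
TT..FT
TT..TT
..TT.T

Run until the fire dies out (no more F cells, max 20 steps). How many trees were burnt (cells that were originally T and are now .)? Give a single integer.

Answer: 23

Derivation:
Step 1: +3 fires, +1 burnt (F count now 3)
Step 2: +4 fires, +3 burnt (F count now 4)
Step 3: +5 fires, +4 burnt (F count now 5)
Step 4: +4 fires, +5 burnt (F count now 4)
Step 5: +2 fires, +4 burnt (F count now 2)
Step 6: +3 fires, +2 burnt (F count now 3)
Step 7: +2 fires, +3 burnt (F count now 2)
Step 8: +0 fires, +2 burnt (F count now 0)
Fire out after step 8
Initially T: 25, now '.': 34
Total burnt (originally-T cells now '.'): 23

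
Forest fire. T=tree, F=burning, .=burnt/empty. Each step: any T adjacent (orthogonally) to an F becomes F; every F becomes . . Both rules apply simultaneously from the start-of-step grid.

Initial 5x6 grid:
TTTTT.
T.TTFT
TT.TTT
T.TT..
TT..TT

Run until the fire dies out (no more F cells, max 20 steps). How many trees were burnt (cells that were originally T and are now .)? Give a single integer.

Step 1: +4 fires, +1 burnt (F count now 4)
Step 2: +4 fires, +4 burnt (F count now 4)
Step 3: +2 fires, +4 burnt (F count now 2)
Step 4: +2 fires, +2 burnt (F count now 2)
Step 5: +1 fires, +2 burnt (F count now 1)
Step 6: +1 fires, +1 burnt (F count now 1)
Step 7: +1 fires, +1 burnt (F count now 1)
Step 8: +2 fires, +1 burnt (F count now 2)
Step 9: +1 fires, +2 burnt (F count now 1)
Step 10: +1 fires, +1 burnt (F count now 1)
Step 11: +0 fires, +1 burnt (F count now 0)
Fire out after step 11
Initially T: 21, now '.': 28
Total burnt (originally-T cells now '.'): 19

Answer: 19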